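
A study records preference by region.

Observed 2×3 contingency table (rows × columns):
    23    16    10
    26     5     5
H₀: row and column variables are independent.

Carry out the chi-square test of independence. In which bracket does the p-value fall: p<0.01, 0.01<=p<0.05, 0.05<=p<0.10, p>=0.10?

Row totals [49, 36], col totals [49, 21, 15], n=85
χ² = (23−28.25)²/28.25 + (16−12.11)²/12.11 + (10−8.65)²/8.65 + (26−20.75)²/20.75 + (5−8.89)²/8.89 + (5−6.35)²/6.35 = 5.7587
df = 2
p-value (upper-tail) = 0.05617
→ bracket: 0.05<=p<0.10

p-value bracket: 0.05<=p<0.10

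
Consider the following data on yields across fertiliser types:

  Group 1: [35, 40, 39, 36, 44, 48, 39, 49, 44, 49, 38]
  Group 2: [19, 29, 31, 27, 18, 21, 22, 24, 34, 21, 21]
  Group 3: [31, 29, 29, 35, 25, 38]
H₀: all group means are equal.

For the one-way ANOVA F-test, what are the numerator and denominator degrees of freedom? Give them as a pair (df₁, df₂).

degrees of freedom = [2, 25]

k = 3 groups, N = 28 total
df = (k−1, N−k) = (3−1, 28−3) = (2, 25)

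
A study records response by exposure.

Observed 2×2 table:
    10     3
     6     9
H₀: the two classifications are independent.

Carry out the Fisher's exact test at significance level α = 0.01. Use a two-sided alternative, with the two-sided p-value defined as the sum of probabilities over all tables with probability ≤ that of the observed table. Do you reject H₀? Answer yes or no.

reject H₀: no

Margins: r₁=13, r₂=15, c₁=16, c₂=12, n=28
p_obs = C(13,10)·C(15,6)/C(28,16); sum pmf over tables with pmf ≤ p_obs
p-value (two-sided) = 0.06707
At α=0.01: p ≥ α → fail to reject H₀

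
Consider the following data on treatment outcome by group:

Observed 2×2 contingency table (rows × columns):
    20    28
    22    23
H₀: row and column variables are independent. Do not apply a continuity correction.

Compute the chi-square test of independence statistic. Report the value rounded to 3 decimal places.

Row totals [48, 45], col totals [42, 51], n=93
χ² = (20−21.68)²/21.68 + (28−26.32)²/26.32 + (22−20.32)²/20.32 + (23−24.68)²/24.68 = 0.4892
df = 1

test statistic = 0.489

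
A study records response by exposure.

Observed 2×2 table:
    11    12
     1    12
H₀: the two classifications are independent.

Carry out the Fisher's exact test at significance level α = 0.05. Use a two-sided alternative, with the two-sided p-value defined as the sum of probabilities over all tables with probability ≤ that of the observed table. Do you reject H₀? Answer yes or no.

Margins: r₁=23, r₂=13, c₁=12, c₂=24, n=36
p_obs = C(23,11)·C(13,1)/C(36,12); sum pmf over tables with pmf ≤ p_obs
p-value (two-sided) = 0.02530
At α=0.05: p < α → reject H₀

reject H₀: yes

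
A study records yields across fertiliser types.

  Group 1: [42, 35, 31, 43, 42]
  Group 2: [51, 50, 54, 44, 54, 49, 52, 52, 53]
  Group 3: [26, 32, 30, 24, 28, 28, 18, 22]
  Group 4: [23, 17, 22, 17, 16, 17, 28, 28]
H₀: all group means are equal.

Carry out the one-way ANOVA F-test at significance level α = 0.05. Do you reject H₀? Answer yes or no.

reject H₀: yes

Group means [38.60, 51.00, 26.00, 21.00], grand mean 34.267
SSB = Σnᵢ(x̄ᵢ−x̄)² = 4568.667; SSW = ΣΣ(x−x̄ᵢ)² = 511.200
MSB = 4568.667/3 = 1522.8889; MSW = 511.200/26 = 19.6615
F = MSB/MSW = 77.4552
df = (3, 26)
p-value (upper-tail) = 0.00000
At α=0.05: p < α → reject H₀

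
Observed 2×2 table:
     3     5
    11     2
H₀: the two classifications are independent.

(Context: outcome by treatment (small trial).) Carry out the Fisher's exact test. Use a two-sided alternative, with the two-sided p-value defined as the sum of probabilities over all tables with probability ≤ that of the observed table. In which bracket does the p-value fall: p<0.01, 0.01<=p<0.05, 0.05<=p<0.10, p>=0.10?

Margins: r₁=8, r₂=13, c₁=14, c₂=7, n=21
p_obs = C(8,3)·C(13,11)/C(21,14); sum pmf over tables with pmf ≤ p_obs
p-value (two-sided) = 0.05552
→ bracket: 0.05<=p<0.10

p-value bracket: 0.05<=p<0.10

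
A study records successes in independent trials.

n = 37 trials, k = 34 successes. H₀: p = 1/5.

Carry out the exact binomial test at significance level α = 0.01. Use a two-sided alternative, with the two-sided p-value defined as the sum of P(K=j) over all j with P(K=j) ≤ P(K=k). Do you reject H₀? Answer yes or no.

reject H₀: yes

Exact binomial: n=37, k=34, p₀=1/5=0.2000
P(X=j) = C(n,j)·p₀^j·(1−p₀)^(n−j); p = Σ P(X=j) over j with P(X=j) ≤ P(X=34)
p-value (two-sided) = 0.00000
At α=0.01: p < α → reject H₀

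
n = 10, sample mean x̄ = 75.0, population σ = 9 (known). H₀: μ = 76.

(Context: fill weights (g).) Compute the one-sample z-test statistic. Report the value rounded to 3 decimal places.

test statistic = -0.351

SE = σ/√n = 9/√10 = 2.8460
z = (x̄−μ₀)/SE = (75.0−76)/2.8460 = -0.3514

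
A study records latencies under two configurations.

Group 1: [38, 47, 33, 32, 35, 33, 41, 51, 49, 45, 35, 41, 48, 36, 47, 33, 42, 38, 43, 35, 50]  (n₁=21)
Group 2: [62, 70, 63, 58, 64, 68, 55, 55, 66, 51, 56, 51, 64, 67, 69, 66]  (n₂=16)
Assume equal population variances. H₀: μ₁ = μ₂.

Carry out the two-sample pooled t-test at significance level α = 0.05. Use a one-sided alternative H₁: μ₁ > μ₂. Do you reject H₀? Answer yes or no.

reject H₀: no

x̄₁=40.571, s₁=6.353, n₁=21
x̄₂=61.562, s₂=6.345, n₂=16
s_p² = [20·6.353² + 15·6.345²]/35 = 40.3166
SE = √(s_p²·(1/21+1/16)) = 2.1070
t = (40.571−61.562)/2.1070 = -9.9623
df = 35
p-value (one-sided, H₁ greater) = 1.00000
At α=0.05: p ≥ α → fail to reject H₀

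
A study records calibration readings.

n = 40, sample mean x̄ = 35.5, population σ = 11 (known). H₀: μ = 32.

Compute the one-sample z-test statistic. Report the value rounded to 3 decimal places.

SE = σ/√n = 11/√40 = 1.7393
z = (x̄−μ₀)/SE = (35.5−32)/1.7393 = 2.0124

test statistic = 2.012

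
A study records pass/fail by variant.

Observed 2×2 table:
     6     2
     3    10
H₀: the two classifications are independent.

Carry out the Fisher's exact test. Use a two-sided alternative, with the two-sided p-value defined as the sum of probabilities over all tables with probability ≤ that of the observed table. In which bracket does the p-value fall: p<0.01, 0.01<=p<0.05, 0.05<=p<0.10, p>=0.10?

p-value bracket: 0.01<=p<0.05

Margins: r₁=8, r₂=13, c₁=9, c₂=12, n=21
p_obs = C(8,6)·C(13,3)/C(21,9); sum pmf over tables with pmf ≤ p_obs
p-value (two-sided) = 0.03184
→ bracket: 0.01<=p<0.05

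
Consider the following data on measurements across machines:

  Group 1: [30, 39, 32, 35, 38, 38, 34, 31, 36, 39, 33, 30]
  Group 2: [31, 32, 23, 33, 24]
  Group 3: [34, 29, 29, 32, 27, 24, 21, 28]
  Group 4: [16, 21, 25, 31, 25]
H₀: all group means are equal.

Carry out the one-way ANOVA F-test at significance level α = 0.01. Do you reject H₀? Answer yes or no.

Group means [34.58, 28.60, 28.00, 23.60], grand mean 30.000
SSB = Σnᵢ(x̄ᵢ−x̄)² = 498.683; SSW = ΣΣ(x−x̄ᵢ)² = 461.317
MSB = 498.683/3 = 166.2278; MSW = 461.317/26 = 17.7429
F = MSB/MSW = 9.3687
df = (3, 26)
p-value (upper-tail) = 0.00023
At α=0.01: p < α → reject H₀

reject H₀: yes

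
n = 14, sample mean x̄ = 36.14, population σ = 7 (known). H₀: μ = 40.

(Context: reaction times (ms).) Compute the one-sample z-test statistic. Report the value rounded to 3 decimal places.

SE = σ/√n = 7/√14 = 1.8708
z = (x̄−μ₀)/SE = (36.14−40)/1.8708 = -2.0633

test statistic = -2.063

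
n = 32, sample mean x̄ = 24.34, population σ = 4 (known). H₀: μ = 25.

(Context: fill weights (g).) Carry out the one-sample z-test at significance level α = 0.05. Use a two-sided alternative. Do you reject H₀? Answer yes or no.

SE = σ/√n = 4/√32 = 0.7071
z = (x̄−μ₀)/SE = (24.34−25)/0.7071 = -0.9334
p-value (two-sided) = 0.35062
At α=0.05: p ≥ α → fail to reject H₀

reject H₀: no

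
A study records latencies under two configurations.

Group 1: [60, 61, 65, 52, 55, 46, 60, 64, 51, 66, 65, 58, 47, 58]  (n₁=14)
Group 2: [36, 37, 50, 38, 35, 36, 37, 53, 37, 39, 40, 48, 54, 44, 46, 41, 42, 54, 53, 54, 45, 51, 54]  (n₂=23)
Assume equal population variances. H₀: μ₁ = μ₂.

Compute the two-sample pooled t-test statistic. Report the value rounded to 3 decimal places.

test statistic = 5.616

x̄₁=57.714, s₁=6.638, n₁=14
x̄₂=44.522, s₂=7.096, n₂=23
s_p² = [13·6.638² + 22·7.096²]/35 = 48.0170
SE = √(s_p²·(1/14+1/23)) = 2.3489
t = (57.714−44.522)/2.3489 = 5.6164
df = 35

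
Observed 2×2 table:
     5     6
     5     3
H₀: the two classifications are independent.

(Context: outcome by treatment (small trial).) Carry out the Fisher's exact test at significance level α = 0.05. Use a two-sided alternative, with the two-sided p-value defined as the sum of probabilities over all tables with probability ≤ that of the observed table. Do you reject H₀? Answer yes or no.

Margins: r₁=11, r₂=8, c₁=10, c₂=9, n=19
p_obs = C(11,5)·C(8,5)/C(19,10); sum pmf over tables with pmf ≤ p_obs
p-value (two-sided) = 0.64992
At α=0.05: p ≥ α → fail to reject H₀

reject H₀: no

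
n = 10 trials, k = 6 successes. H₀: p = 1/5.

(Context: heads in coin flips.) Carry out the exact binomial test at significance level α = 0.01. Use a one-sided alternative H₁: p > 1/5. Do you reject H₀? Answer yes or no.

reject H₀: yes

Exact binomial: n=10, k=6, p₀=1/5=0.2000
P(X≥6) from Σ C(n,i)·p₀^i·(1−p₀)^(n−i)
p-value (one-sided, H₁ greater) = 0.00637
At α=0.01: p < α → reject H₀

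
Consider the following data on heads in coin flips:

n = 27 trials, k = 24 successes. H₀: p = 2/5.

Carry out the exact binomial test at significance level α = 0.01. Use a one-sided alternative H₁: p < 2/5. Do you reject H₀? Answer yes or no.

reject H₀: no

Exact binomial: n=27, k=24, p₀=2/5=0.4000
P(X≤24) from Σ C(n,i)·p₀^i·(1−p₀)^(n−i)
p-value (one-sided, H₁ less) = 1.00000
At α=0.01: p ≥ α → fail to reject H₀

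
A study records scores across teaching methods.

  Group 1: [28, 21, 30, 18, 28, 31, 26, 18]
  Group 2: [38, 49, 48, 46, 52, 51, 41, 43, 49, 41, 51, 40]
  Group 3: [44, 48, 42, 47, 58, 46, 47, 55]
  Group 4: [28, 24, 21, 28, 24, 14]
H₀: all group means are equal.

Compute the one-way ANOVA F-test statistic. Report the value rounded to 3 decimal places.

Group means [25.00, 45.75, 48.38, 23.17], grand mean 37.500
SSB = Σnᵢ(x̄ᵢ−x̄)² = 4245.542; SSW = ΣΣ(x−x̄ᵢ)² = 802.958
MSB = 4245.542/3 = 1415.1806; MSW = 802.958/30 = 26.7653
F = MSB/MSW = 52.8737
df = (3, 30)

test statistic = 52.874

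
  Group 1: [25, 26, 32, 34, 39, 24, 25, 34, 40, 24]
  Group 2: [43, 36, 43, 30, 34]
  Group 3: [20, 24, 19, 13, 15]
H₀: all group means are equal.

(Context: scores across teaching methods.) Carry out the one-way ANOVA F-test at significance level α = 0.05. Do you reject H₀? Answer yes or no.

reject H₀: yes

Group means [30.30, 37.20, 18.20], grand mean 29.000
SSB = Σnᵢ(x̄ᵢ−x̄)² = 936.300; SSW = ΣΣ(x−x̄ᵢ)² = 559.700
MSB = 936.300/2 = 468.1500; MSW = 559.700/17 = 32.9235
F = MSB/MSW = 14.2193
df = (2, 17)
p-value (upper-tail) = 0.00023
At α=0.05: p < α → reject H₀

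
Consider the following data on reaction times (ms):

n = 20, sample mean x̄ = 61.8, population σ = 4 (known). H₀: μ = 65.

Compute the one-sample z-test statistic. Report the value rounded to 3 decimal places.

test statistic = -3.578

SE = σ/√n = 4/√20 = 0.8944
z = (x̄−μ₀)/SE = (61.8−65)/0.8944 = -3.5777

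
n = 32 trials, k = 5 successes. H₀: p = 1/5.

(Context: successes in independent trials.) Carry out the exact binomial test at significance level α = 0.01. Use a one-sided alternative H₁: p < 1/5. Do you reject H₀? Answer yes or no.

Exact binomial: n=32, k=5, p₀=1/5=0.2000
P(X≤5) from Σ C(n,i)·p₀^i·(1−p₀)^(n−i)
p-value (one-sided, H₁ less) = 0.36019
At α=0.01: p ≥ α → fail to reject H₀

reject H₀: no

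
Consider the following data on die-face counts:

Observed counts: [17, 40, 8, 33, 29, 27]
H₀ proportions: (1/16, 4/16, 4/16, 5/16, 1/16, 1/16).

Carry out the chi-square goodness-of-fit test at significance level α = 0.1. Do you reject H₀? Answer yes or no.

reject H₀: yes

n = 154; E_i = n·p_i = [9.62, 38.50, 38.50, 48.12, 9.62, 9.62]
χ² = (17−9.62)²/9.62 + (40−38.50)²/38.50 + (8−38.50)²/38.50 + (33−48.12)²/48.12 + (29−9.62)²/9.62 + (27−9.62)²/9.62 = 104.9922
df = 5
p-value (upper-tail) = 0.00000
At α=0.1: p < α → reject H₀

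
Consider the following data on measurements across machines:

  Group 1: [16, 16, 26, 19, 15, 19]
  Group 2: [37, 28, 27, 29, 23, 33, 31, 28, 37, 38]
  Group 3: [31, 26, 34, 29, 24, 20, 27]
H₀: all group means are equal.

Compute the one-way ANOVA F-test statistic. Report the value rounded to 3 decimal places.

test statistic = 13.753

Group means [18.50, 31.10, 27.29], grand mean 26.652
SSB = Σnᵢ(x̄ᵢ−x̄)² = 599.389; SSW = ΣΣ(x−x̄ᵢ)² = 435.829
MSB = 599.389/2 = 299.6944; MSW = 435.829/20 = 21.7914
F = MSB/MSW = 13.7529
df = (2, 20)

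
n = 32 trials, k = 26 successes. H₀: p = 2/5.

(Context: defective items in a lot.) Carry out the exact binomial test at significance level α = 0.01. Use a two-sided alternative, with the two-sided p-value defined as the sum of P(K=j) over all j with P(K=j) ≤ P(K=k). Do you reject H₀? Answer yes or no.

Exact binomial: n=32, k=26, p₀=2/5=0.4000
P(X=j) = C(n,j)·p₀^j·(1−p₀)^(n−j); p = Σ P(X=j) over j with P(X=j) ≤ P(X=26)
p-value (two-sided) = 0.00000
At α=0.01: p < α → reject H₀

reject H₀: yes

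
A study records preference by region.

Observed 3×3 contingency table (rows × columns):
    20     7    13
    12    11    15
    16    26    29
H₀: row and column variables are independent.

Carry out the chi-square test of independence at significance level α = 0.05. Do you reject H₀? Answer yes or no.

reject H₀: yes

Row totals [40, 38, 71], col totals [48, 44, 57], n=149
χ² = (20−12.89)²/12.89 + (7−11.81)²/11.81 + (13−15.30)²/15.30 + (12−12.24)²/12.24 + (11−11.22)²/11.22 + (15−14.54)²/14.54 + (16−22.87)²/22.87 + (26−20.97)²/20.97 + (29−27.16)²/27.16 = 9.6561
df = 4
p-value (upper-tail) = 0.04664
At α=0.05: p < α → reject H₀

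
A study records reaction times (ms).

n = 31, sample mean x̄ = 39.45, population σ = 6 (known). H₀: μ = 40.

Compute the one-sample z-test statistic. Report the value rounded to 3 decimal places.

test statistic = -0.510

SE = σ/√n = 6/√31 = 1.0776
z = (x̄−μ₀)/SE = (39.45−40)/1.0776 = -0.5104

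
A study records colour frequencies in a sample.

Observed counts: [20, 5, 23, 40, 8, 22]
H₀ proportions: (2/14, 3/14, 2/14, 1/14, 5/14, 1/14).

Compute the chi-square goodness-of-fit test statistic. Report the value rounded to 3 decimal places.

test statistic = 186.872

n = 118; E_i = n·p_i = [16.86, 25.29, 16.86, 8.43, 42.14, 8.43]
χ² = (20−16.86)²/16.86 + (5−25.29)²/25.29 + (23−16.86)²/16.86 + (40−8.43)²/8.43 + (8−42.14)²/42.14 + (22−8.43)²/8.43 = 186.8718
df = 5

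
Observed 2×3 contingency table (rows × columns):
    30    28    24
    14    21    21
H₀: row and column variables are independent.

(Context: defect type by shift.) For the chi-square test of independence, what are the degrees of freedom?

degrees of freedom = 2

df = (r−1)(c−1) = (2−1)·(3−1) = 2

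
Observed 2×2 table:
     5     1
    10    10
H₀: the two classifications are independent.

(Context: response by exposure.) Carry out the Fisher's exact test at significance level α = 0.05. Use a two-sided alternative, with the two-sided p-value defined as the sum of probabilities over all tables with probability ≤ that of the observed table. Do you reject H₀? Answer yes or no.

reject H₀: no

Margins: r₁=6, r₂=20, c₁=15, c₂=11, n=26
p_obs = C(6,5)·C(20,10)/C(26,15); sum pmf over tables with pmf ≤ p_obs
p-value (two-sided) = 0.19732
At α=0.05: p ≥ α → fail to reject H₀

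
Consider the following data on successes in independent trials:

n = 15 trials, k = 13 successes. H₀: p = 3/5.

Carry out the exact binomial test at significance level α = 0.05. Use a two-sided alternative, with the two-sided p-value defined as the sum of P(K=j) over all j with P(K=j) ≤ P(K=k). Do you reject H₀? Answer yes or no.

Exact binomial: n=15, k=13, p₀=3/5=0.6000
P(X=j) = C(n,j)·p₀^j·(1−p₀)^(n−j); p = Σ P(X=j) over j with P(X=j) ≤ P(X=13)
p-value (two-sided) = 0.03646
At α=0.05: p < α → reject H₀

reject H₀: yes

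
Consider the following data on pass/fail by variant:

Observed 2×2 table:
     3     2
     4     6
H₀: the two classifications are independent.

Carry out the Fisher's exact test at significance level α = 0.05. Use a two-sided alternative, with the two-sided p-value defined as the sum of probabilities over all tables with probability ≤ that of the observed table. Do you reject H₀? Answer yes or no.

Margins: r₁=5, r₂=10, c₁=7, c₂=8, n=15
p_obs = C(5,3)·C(10,4)/C(15,7); sum pmf over tables with pmf ≤ p_obs
p-value (two-sided) = 0.60839
At α=0.05: p ≥ α → fail to reject H₀

reject H₀: no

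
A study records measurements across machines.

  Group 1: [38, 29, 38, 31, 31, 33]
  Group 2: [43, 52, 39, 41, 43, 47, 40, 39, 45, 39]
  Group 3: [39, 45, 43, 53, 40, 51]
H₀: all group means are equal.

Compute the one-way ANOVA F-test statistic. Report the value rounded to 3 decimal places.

Group means [33.33, 42.80, 45.17], grand mean 40.864
SSB = Σnᵢ(x̄ᵢ−x̄)² = 488.824; SSW = ΣΣ(x−x̄ᵢ)² = 399.767
MSB = 488.824/2 = 244.4121; MSW = 399.767/19 = 21.0404
F = MSB/MSW = 11.6164
df = (2, 19)

test statistic = 11.616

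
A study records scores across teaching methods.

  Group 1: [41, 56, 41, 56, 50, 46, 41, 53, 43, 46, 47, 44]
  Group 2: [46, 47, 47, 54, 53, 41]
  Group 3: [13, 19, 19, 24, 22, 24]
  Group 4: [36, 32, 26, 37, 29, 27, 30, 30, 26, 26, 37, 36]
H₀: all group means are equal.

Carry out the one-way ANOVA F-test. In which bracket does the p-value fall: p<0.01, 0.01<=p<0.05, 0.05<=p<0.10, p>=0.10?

Group means [47.00, 48.00, 20.17, 31.00], grand mean 37.361
SSB = Σnᵢ(x̄ᵢ−x̄)² = 4053.472; SSW = ΣΣ(x−x̄ᵢ)² = 764.833
MSB = 4053.472/3 = 1351.1574; MSW = 764.833/32 = 23.9010
F = MSB/MSW = 56.5313
df = (3, 32)
p-value (upper-tail) = 0.00000
→ bracket: p<0.01

p-value bracket: p<0.01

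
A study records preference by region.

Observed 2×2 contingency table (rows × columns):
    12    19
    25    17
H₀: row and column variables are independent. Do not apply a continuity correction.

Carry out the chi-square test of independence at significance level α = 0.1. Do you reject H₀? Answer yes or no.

reject H₀: yes

Row totals [31, 42], col totals [37, 36], n=73
χ² = (12−15.71)²/15.71 + (19−15.29)²/15.29 + (25−21.29)²/21.29 + (17−20.71)²/20.71 = 3.0913
df = 1
p-value (upper-tail) = 0.07871
At α=0.1: p < α → reject H₀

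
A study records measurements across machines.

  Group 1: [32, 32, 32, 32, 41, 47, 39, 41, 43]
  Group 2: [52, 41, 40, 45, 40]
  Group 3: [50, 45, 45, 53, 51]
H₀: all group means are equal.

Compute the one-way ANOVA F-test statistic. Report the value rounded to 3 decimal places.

test statistic = 7.747

Group means [37.67, 43.60, 48.80], grand mean 42.158
SSB = Σnᵢ(x̄ᵢ−x̄)² = 412.526; SSW = ΣΣ(x−x̄ᵢ)² = 426.000
MSB = 412.526/2 = 206.2632; MSW = 426.000/16 = 26.6250
F = MSB/MSW = 7.7470
df = (2, 16)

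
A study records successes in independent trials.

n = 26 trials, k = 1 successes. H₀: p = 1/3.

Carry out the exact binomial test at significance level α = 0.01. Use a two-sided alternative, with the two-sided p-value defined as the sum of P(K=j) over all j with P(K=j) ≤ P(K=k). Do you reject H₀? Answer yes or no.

reject H₀: yes

Exact binomial: n=26, k=1, p₀=1/3=0.3333
P(X=j) = C(n,j)·p₀^j·(1−p₀)^(n−j); p = Σ P(X=j) over j with P(X=j) ≤ P(X=1)
p-value (two-sided) = 0.00057
At α=0.01: p < α → reject H₀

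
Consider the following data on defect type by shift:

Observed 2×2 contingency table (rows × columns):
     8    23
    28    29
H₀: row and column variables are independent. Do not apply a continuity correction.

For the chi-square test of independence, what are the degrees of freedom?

df = (r−1)(c−1) = (2−1)·(2−1) = 1

degrees of freedom = 1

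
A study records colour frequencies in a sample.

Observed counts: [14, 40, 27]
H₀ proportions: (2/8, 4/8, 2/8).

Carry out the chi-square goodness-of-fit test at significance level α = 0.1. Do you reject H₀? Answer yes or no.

reject H₀: no

n = 81; E_i = n·p_i = [20.25, 40.50, 20.25]
χ² = (14−20.25)²/20.25 + (40−40.50)²/40.50 + (27−20.25)²/20.25 = 4.1852
df = 2
p-value (upper-tail) = 0.12337
At α=0.1: p ≥ α → fail to reject H₀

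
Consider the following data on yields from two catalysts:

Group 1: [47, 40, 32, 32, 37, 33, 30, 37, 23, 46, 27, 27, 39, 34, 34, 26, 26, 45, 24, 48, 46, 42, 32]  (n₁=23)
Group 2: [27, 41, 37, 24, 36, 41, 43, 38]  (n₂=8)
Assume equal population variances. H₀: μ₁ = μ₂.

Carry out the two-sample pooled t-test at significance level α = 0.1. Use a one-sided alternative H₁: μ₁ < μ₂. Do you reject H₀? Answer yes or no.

reject H₀: no

x̄₁=35.087, s₁=7.879, n₁=23
x̄₂=35.875, s₂=6.854, n₂=8
s_p² = [22·7.879² + 7·6.854²]/29 = 58.4380
SE = √(s_p²·(1/23+1/8)) = 3.1378
t = (35.087−35.875)/3.1378 = -0.2511
df = 29
p-value (one-sided, H₁ less) = 0.40174
At α=0.1: p ≥ α → fail to reject H₀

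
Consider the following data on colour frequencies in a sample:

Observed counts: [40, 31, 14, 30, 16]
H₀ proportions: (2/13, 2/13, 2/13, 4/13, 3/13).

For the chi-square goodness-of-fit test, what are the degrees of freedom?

degrees of freedom = 4

df = k − 1 = 5 − 1 = 4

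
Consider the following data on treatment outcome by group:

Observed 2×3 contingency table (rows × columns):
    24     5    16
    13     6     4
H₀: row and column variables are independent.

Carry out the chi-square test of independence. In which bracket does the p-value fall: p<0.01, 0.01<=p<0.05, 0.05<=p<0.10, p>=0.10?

p-value bracket: p>=0.10

Row totals [45, 23], col totals [37, 11, 20], n=68
χ² = (24−24.49)²/24.49 + (5−7.28)²/7.28 + (16−13.24)²/13.24 + (13−12.51)²/12.51 + (6−3.72)²/3.72 + (4−6.76)²/6.76 = 3.8461
df = 2
p-value (upper-tail) = 0.14616
→ bracket: p>=0.10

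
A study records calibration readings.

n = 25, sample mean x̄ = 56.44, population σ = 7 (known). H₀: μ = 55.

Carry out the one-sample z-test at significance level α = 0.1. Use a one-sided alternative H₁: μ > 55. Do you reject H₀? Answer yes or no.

SE = σ/√n = 7/√25 = 1.4000
z = (x̄−μ₀)/SE = (56.44−55)/1.4000 = 1.0286
p-value (one-sided, H₁ greater) = 0.15184
At α=0.1: p ≥ α → fail to reject H₀

reject H₀: no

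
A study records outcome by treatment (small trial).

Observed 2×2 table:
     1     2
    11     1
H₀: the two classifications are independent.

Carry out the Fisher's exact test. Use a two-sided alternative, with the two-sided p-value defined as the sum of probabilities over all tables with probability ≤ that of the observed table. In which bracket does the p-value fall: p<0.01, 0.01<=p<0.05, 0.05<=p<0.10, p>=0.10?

p-value bracket: 0.05<=p<0.10

Margins: r₁=3, r₂=12, c₁=12, c₂=3, n=15
p_obs = C(3,1)·C(12,11)/C(15,12); sum pmf over tables with pmf ≤ p_obs
p-value (two-sided) = 0.08132
→ bracket: 0.05<=p<0.10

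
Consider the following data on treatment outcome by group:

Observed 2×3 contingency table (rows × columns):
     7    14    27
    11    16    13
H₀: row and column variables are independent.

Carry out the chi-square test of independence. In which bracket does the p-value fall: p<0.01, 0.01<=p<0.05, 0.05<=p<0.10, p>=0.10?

p-value bracket: 0.05<=p<0.10

Row totals [48, 40], col totals [18, 30, 40], n=88
χ² = (7−9.82)²/9.82 + (14−16.36)²/16.36 + (27−21.82)²/21.82 + (11−8.18)²/8.18 + (16−13.64)²/13.64 + (13−18.18)²/18.18 = 5.2382
df = 2
p-value (upper-tail) = 0.07287
→ bracket: 0.05<=p<0.10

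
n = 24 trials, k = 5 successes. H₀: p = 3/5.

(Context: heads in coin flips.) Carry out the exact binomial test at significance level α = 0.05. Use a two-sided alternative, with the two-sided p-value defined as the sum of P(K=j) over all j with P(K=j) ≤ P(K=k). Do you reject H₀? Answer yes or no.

reject H₀: yes

Exact binomial: n=24, k=5, p₀=3/5=0.6000
P(X=j) = C(n,j)·p₀^j·(1−p₀)^(n−j); p = Σ P(X=j) over j with P(X=j) ≤ P(X=5)
p-value (two-sided) = 0.00019
At α=0.05: p < α → reject H₀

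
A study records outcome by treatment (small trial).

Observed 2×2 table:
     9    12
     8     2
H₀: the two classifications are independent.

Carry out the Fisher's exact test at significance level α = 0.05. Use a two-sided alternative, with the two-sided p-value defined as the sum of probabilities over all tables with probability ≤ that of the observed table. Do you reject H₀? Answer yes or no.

Margins: r₁=21, r₂=10, c₁=17, c₂=14, n=31
p_obs = C(21,9)·C(10,8)/C(31,17); sum pmf over tables with pmf ≤ p_obs
p-value (two-sided) = 0.06799
At α=0.05: p ≥ α → fail to reject H₀

reject H₀: no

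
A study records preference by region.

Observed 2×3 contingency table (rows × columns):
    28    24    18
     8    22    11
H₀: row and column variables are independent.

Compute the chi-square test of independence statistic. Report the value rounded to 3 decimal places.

test statistic = 5.700

Row totals [70, 41], col totals [36, 46, 29], n=111
χ² = (28−22.70)²/22.70 + (24−29.01)²/29.01 + (18−18.29)²/18.29 + (8−13.30)²/13.30 + (22−16.99)²/16.99 + (11−10.71)²/10.71 = 5.7002
df = 2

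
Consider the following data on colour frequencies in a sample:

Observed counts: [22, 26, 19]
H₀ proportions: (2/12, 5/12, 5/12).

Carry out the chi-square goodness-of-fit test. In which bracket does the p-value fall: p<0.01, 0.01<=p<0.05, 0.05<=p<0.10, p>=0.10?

p-value bracket: p<0.01

n = 67; E_i = n·p_i = [11.17, 27.92, 27.92]
χ² = (22−11.17)²/11.17 + (26−27.92)²/27.92 + (19−27.92)²/27.92 = 13.4896
df = 2
p-value (upper-tail) = 0.00118
→ bracket: p<0.01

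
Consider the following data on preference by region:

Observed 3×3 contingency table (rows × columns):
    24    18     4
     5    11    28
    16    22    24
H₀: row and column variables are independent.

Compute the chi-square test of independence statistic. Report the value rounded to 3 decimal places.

test statistic = 33.141

Row totals [46, 44, 62], col totals [45, 51, 56], n=152
χ² = (24−13.62)²/13.62 + (18−15.43)²/15.43 + (4−16.95)²/16.95 + (5−13.03)²/13.03 + (11−14.76)²/14.76 + (28−16.21)²/16.21 + (16−18.36)²/18.36 + (22−20.80)²/20.80 + (24−22.84)²/22.84 = 33.1408
df = 4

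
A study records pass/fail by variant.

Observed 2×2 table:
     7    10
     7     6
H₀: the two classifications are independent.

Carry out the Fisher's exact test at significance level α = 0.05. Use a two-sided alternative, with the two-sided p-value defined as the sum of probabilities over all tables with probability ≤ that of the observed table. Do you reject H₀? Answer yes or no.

Margins: r₁=17, r₂=13, c₁=14, c₂=16, n=30
p_obs = C(17,7)·C(13,7)/C(30,14); sum pmf over tables with pmf ≤ p_obs
p-value (two-sided) = 0.71314
At α=0.05: p ≥ α → fail to reject H₀

reject H₀: no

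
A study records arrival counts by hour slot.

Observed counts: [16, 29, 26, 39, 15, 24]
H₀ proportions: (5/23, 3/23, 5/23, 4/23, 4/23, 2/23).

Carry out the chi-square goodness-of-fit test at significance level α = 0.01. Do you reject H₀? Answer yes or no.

n = 149; E_i = n·p_i = [32.39, 19.43, 32.39, 25.91, 25.91, 12.96]
χ² = (16−32.39)²/32.39 + (29−19.43)²/19.43 + (26−32.39)²/32.39 + (39−25.91)²/25.91 + (15−25.91)²/25.91 + (24−12.96)²/12.96 = 34.8817
df = 5
p-value (upper-tail) = 0.00000
At α=0.01: p < α → reject H₀

reject H₀: yes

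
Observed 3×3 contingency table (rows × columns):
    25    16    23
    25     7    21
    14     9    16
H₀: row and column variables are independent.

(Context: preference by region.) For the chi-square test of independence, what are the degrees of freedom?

df = (r−1)(c−1) = (3−1)·(3−1) = 4

degrees of freedom = 4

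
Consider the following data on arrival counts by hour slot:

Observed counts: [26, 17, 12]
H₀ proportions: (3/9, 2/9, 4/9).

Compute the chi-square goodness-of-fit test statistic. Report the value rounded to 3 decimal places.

n = 55; E_i = n·p_i = [18.33, 12.22, 24.44]
χ² = (26−18.33)²/18.33 + (17−12.22)²/12.22 + (12−24.44)²/24.44 = 11.4091
df = 2

test statistic = 11.409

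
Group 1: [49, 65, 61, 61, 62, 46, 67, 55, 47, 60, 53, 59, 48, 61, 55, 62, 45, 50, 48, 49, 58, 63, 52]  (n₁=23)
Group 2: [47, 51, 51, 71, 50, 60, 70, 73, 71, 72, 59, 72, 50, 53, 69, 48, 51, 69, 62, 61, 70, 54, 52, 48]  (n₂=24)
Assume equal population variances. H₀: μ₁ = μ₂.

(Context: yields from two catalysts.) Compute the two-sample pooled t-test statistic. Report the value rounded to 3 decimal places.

x̄₁=55.478, s₁=6.781, n₁=23
x̄₂=59.750, s₂=9.588, n₂=24
s_p² = [22·6.781² + 23·9.588²]/45 = 69.4720
SE = √(s_p²·(1/23+1/24)) = 2.4321
t = (55.478−59.750)/2.4321 = -1.7564
df = 45

test statistic = -1.756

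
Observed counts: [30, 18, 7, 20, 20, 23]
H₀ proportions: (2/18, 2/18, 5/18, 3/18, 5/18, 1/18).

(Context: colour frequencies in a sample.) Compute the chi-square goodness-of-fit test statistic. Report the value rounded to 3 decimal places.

n = 118; E_i = n·p_i = [13.11, 13.11, 32.78, 19.67, 32.78, 6.56]
χ² = (30−13.11)²/13.11 + (18−13.11)²/13.11 + (7−32.78)²/32.78 + (20−19.67)²/19.67 + (20−32.78)²/32.78 + (23−6.56)²/6.56 = 90.0881
df = 5

test statistic = 90.088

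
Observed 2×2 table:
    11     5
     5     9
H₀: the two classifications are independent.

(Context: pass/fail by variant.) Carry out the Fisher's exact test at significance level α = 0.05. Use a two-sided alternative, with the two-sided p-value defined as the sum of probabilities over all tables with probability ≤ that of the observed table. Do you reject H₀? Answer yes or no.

reject H₀: no

Margins: r₁=16, r₂=14, c₁=16, c₂=14, n=30
p_obs = C(16,11)·C(14,5)/C(30,16); sum pmf over tables with pmf ≤ p_obs
p-value (two-sided) = 0.14139
At α=0.05: p ≥ α → fail to reject H₀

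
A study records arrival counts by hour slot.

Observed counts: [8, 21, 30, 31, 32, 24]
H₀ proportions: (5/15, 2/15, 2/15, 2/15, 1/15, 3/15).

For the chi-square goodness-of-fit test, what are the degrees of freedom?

df = k − 1 = 6 − 1 = 5

degrees of freedom = 5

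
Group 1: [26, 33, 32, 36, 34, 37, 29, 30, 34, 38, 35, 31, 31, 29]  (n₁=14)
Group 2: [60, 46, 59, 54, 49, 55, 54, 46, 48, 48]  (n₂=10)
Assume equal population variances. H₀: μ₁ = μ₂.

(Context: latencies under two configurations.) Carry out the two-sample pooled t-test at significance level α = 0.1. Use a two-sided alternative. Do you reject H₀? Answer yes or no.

reject H₀: yes

x̄₁=32.500, s₁=3.414, n₁=14
x̄₂=51.900, s₂=5.195, n₂=10
s_p² = [13·3.414² + 9·5.195²]/22 = 17.9273
SE = √(s_p²·(1/14+1/10)) = 1.7531
t = (32.500−51.900)/1.7531 = -11.0663
df = 22
p-value (two-sided) = 0.00000
At α=0.1: p < α → reject H₀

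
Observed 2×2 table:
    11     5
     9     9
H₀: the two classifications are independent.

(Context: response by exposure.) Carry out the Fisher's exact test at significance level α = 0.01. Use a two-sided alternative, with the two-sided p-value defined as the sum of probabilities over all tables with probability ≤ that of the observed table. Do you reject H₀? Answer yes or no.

Margins: r₁=16, r₂=18, c₁=20, c₂=14, n=34
p_obs = C(16,11)·C(18,9)/C(34,20); sum pmf over tables with pmf ≤ p_obs
p-value (two-sided) = 0.31507
At α=0.01: p ≥ α → fail to reject H₀

reject H₀: no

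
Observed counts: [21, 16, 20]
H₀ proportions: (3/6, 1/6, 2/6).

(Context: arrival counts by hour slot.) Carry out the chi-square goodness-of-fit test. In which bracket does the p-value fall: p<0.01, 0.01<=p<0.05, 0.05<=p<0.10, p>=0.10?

n = 57; E_i = n·p_i = [28.50, 9.50, 19.00]
χ² = (21−28.50)²/28.50 + (16−9.50)²/9.50 + (20−19.00)²/19.00 = 6.4737
df = 2
p-value (upper-tail) = 0.03929
→ bracket: 0.01<=p<0.05

p-value bracket: 0.01<=p<0.05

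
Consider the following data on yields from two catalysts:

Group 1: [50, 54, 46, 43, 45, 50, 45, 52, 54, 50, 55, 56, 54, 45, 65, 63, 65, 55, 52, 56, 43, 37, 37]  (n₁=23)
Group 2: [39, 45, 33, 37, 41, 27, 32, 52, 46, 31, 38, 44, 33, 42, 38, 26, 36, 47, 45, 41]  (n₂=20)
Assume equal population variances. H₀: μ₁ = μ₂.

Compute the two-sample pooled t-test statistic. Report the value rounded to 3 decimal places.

x̄₁=50.957, s₁=7.696, n₁=23
x̄₂=38.650, s₂=6.907, n₂=20
s_p² = [22·7.696² + 19·6.907²]/41 = 53.8904
SE = √(s_p²·(1/23+1/20)) = 2.2445
t = (50.957−38.650)/2.2445 = 5.4831
df = 41

test statistic = 5.483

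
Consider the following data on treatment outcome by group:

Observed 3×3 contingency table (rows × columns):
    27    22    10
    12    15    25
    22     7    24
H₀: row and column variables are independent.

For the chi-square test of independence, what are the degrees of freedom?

df = (r−1)(c−1) = (3−1)·(3−1) = 4

degrees of freedom = 4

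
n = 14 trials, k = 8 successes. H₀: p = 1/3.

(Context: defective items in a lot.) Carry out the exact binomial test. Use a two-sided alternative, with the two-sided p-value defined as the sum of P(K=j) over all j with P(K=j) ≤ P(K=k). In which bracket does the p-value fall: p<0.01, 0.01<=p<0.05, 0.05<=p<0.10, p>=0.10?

p-value bracket: 0.05<=p<0.10

Exact binomial: n=14, k=8, p₀=1/3=0.3333
P(X=j) = C(n,j)·p₀^j·(1−p₀)^(n−j); p = Σ P(X=j) over j with P(X=j) ≤ P(X=8)
p-value (two-sided) = 0.08502
→ bracket: 0.05<=p<0.10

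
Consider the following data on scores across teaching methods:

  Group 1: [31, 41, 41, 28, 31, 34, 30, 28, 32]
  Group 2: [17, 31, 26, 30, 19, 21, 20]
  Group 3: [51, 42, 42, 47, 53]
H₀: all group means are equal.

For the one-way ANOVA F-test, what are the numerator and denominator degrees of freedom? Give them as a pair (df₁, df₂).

k = 3 groups, N = 21 total
df = (k−1, N−k) = (3−1, 21−3) = (2, 18)

degrees of freedom = [2, 18]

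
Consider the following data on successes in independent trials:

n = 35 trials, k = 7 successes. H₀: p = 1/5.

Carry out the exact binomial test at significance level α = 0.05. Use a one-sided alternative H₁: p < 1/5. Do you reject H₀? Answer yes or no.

reject H₀: no

Exact binomial: n=35, k=7, p₀=1/5=0.2000
P(X≤7) from Σ C(n,i)·p₀^i·(1−p₀)^(n−i)
p-value (one-sided, H₁ less) = 0.59933
At α=0.05: p ≥ α → fail to reject H₀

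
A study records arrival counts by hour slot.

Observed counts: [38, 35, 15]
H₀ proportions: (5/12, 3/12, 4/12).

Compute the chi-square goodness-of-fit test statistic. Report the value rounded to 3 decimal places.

test statistic = 14.734

n = 88; E_i = n·p_i = [36.67, 22.00, 29.33]
χ² = (38−36.67)²/36.67 + (35−22.00)²/22.00 + (15−29.33)²/29.33 = 14.7341
df = 2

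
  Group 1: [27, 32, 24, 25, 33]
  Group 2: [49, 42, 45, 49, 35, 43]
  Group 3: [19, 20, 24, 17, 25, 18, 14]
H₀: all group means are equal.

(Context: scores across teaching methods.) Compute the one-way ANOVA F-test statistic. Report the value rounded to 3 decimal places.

Group means [28.20, 43.83, 19.57], grand mean 30.056
SSB = Σnᵢ(x̄ᵢ−x̄)² = 1925.597; SSW = ΣΣ(x−x̄ᵢ)² = 293.348
MSB = 1925.597/2 = 962.7984; MSW = 293.348/15 = 19.5565
F = MSB/MSW = 49.2316
df = (2, 15)

test statistic = 49.232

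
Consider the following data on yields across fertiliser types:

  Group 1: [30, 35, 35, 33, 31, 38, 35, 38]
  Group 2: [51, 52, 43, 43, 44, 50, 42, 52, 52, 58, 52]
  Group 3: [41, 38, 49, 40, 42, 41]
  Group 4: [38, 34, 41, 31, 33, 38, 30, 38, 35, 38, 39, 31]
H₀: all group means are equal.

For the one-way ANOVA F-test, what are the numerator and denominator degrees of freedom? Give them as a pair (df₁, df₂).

degrees of freedom = [3, 33]

k = 4 groups, N = 37 total
df = (k−1, N−k) = (4−1, 37−4) = (3, 33)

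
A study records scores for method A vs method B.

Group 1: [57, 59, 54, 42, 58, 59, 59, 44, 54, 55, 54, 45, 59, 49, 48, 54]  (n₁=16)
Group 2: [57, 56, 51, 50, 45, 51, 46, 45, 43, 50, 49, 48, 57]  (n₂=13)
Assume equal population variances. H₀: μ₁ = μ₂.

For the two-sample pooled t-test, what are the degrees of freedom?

df = n₁ + n₂ − 2 = 16 + 13 − 2 = 27

degrees of freedom = 27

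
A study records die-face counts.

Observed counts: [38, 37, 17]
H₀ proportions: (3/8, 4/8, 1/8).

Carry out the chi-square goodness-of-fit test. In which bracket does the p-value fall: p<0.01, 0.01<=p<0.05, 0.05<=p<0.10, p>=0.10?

n = 92; E_i = n·p_i = [34.50, 46.00, 11.50]
χ² = (38−34.50)²/34.50 + (37−46.00)²/46.00 + (17−11.50)²/11.50 = 4.7464
df = 2
p-value (upper-tail) = 0.09318
→ bracket: 0.05<=p<0.10

p-value bracket: 0.05<=p<0.10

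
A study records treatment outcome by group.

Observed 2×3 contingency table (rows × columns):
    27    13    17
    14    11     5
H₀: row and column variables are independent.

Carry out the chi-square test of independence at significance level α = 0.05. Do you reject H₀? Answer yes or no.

reject H₀: no

Row totals [57, 30], col totals [41, 24, 22], n=87
χ² = (27−26.86)²/26.86 + (13−15.72)²/15.72 + (17−14.41)²/14.41 + (14−14.14)²/14.14 + (11−8.28)²/8.28 + (5−7.59)²/7.59 = 2.7164
df = 2
p-value (upper-tail) = 0.25712
At α=0.05: p ≥ α → fail to reject H₀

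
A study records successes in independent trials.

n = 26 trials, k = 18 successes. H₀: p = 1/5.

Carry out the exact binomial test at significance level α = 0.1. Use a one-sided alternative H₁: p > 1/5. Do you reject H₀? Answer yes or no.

Exact binomial: n=26, k=18, p₀=1/5=0.2000
P(X≥18) from Σ C(n,i)·p₀^i·(1−p₀)^(n−i)
p-value (one-sided, H₁ greater) = 0.00000
At α=0.1: p < α → reject H₀

reject H₀: yes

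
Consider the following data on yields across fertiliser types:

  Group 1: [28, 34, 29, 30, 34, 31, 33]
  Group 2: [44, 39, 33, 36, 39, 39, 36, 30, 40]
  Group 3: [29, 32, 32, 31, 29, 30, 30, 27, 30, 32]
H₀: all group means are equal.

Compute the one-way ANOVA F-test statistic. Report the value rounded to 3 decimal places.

test statistic = 15.799

Group means [31.29, 37.33, 30.20], grand mean 32.962
SSB = Σnᵢ(x̄ᵢ−x̄)² = 267.933; SSW = ΣΣ(x−x̄ᵢ)² = 195.029
MSB = 267.933/2 = 133.9665; MSW = 195.029/23 = 8.4795
F = MSB/MSW = 15.7989
df = (2, 23)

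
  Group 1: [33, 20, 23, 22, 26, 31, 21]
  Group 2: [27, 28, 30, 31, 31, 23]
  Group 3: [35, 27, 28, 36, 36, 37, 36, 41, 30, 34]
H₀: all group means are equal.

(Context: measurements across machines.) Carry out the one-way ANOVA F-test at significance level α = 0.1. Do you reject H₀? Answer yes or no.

Group means [25.14, 28.33, 34.00], grand mean 29.826
SSB = Σnᵢ(x̄ᵢ−x̄)² = 341.114; SSW = ΣΣ(x−x̄ᵢ)² = 374.190
MSB = 341.114/2 = 170.5569; MSW = 374.190/20 = 18.7095
F = MSB/MSW = 9.1160
df = (2, 20)
p-value (upper-tail) = 0.00153
At α=0.1: p < α → reject H₀

reject H₀: yes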